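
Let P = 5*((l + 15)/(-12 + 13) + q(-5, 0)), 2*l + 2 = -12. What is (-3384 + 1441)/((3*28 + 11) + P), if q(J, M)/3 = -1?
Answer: -1943/120 ≈ -16.192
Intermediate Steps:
l = -7 (l = -1 + (1/2)*(-12) = -1 - 6 = -7)
q(J, M) = -3 (q(J, M) = 3*(-1) = -3)
P = 25 (P = 5*((-7 + 15)/(-12 + 13) - 3) = 5*(8/1 - 3) = 5*(8*1 - 3) = 5*(8 - 3) = 5*5 = 25)
(-3384 + 1441)/((3*28 + 11) + P) = (-3384 + 1441)/((3*28 + 11) + 25) = -1943/((84 + 11) + 25) = -1943/(95 + 25) = -1943/120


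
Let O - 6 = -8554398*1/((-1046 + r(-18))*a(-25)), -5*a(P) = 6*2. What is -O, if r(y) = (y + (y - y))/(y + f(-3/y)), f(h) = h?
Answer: 761425387/223628 ≈ 3404.9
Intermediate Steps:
a(P) = -12/5 (a(P) = -6*2/5 = -⅕*12 = -12/5)
r(y) = y/(y - 3/y) (r(y) = (y + (y - y))/(y - 3/y) = (y + 0)/(y - 3/y) = y/(y - 3/y))
O = -761425387/223628 (O = 6 - 8554398*(-5/(12*(-1046 + (-18)²/(-3 + (-18)²)))) = 6 - 8554398*(-5/(12*(-1046 + 324/(-3 + 324)))) = 6 - 8554398*(-5/(12*(-1046 + 324/321))) = 6 - 8554398*(-5/(12*(-1046 + 324*(1/321)))) = 6 - 8554398*(-5/(12*(-1046 + 108/107))) = 6 - 8554398/((-111814/107*(-12/5))) = 6 - 8554398/1341768/535 = 6 - 8554398*535/1341768 = 6 - 762767155/223628 = -761425387/223628 ≈ -3404.9)
-O = -1*(-761425387/223628) = 761425387/223628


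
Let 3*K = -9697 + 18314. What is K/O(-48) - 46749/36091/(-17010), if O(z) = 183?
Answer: 195928523173/12482794170 ≈ 15.696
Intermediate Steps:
K = 8617/3 (K = (-9697 + 18314)/3 = (⅓)*8617 = 8617/3 ≈ 2872.3)
K/O(-48) - 46749/36091/(-17010) = (8617/3)/183 - 46749/36091/(-17010) = (8617/3)*(1/183) - 46749*1/36091*(-1/17010) = 8617/549 - 46749/36091*(-1/17010) = 8617/549 + 15583/204635970 = 195928523173/12482794170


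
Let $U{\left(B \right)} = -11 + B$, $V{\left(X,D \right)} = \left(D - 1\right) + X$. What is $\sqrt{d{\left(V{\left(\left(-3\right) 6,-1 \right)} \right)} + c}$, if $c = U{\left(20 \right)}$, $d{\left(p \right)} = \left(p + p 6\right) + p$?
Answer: $i \sqrt{151} \approx 12.288 i$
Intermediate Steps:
$V{\left(X,D \right)} = -1 + D + X$ ($V{\left(X,D \right)} = \left(-1 + D\right) + X = -1 + D + X$)
$d{\left(p \right)} = 8 p$ ($d{\left(p \right)} = \left(p + 6 p\right) + p = 7 p + p = 8 p$)
$c = 9$ ($c = -11 + 20 = 9$)
$\sqrt{d{\left(V{\left(\left(-3\right) 6,-1 \right)} \right)} + c} = \sqrt{8 \left(-1 - 1 - 18\right) + 9} = \sqrt{8 \left(-20\right) + 9} = \sqrt{-160 + 9} = \sqrt{-151} = i \sqrt{151}$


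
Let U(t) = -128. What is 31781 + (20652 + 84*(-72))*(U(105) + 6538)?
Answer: 93643421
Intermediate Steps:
31781 + (20652 + 84*(-72))*(U(105) + 6538) = 31781 + (20652 + 84*(-72))*(-128 + 6538) = 31781 + (20652 - 6048)*6410 = 31781 + 14604*6410 = 31781 + 93611640 = 93643421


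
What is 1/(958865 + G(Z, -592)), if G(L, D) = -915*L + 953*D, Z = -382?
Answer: 1/744219 ≈ 1.3437e-6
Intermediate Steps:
1/(958865 + G(Z, -592)) = 1/(958865 + (-915*(-382) + 953*(-592))) = 1/(958865 + (349530 - 564176)) = 1/(958865 - 214646) = 1/744219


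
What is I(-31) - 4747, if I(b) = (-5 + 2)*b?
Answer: -4654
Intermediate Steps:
I(b) = -3*b
I(-31) - 4747 = -3*(-31) - 4747 = 93 - 4747 = -4654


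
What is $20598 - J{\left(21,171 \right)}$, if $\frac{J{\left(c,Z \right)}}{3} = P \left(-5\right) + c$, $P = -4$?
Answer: $20475$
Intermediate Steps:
$J{\left(c,Z \right)} = 60 + 3 c$ ($J{\left(c,Z \right)} = 3 \left(\left(-4\right) \left(-5\right) + c\right) = 3 \left(20 + c\right) = 60 + 3 c$)
$20598 - J{\left(21,171 \right)} = 20598 - \left(60 + 3 \cdot 21\right) = 20598 - \left(60 + 63\right) = 20598 - 123 = 20475$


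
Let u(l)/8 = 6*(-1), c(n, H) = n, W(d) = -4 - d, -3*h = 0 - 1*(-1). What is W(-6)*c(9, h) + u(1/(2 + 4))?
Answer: -30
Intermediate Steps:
h = -⅓ (h = -(0 - 1*(-1))/3 = -(0 + 1)/3 = -⅓*1 = -⅓ ≈ -0.33333)
u(l) = -48 (u(l) = 8*(6*(-1)) = 8*(-6) = -48)
W(-6)*c(9, h) + u(1/(2 + 4)) = (-4 - 1*(-6))*9 - 48 = (-4 + 6)*9 - 48 = 2*9 - 48 = 18 - 48 = -30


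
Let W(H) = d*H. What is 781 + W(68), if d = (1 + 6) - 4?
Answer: 985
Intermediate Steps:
d = 3 (d = 7 - 4 = 3)
W(H) = 3*H
781 + W(68) = 781 + 3*68 = 781 + 204 = 985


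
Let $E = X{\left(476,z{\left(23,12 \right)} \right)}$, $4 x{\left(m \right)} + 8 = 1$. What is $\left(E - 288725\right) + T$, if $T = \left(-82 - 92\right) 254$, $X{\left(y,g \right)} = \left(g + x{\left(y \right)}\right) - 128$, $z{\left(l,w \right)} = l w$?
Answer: $- \frac{1331099}{4} \approx -3.3278 \cdot 10^{5}$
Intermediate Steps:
$x{\left(m \right)} = - \frac{7}{4}$ ($x{\left(m \right)} = -2 + \frac{1}{4} \cdot 1 = -2 + \frac{1}{4} = - \frac{7}{4}$)
$X{\left(y,g \right)} = - \frac{519}{4} + g$ ($X{\left(y,g \right)} = \left(g - \frac{7}{4}\right) - 128 = \left(- \frac{7}{4} + g\right) - 128 = - \frac{519}{4} + g$)
$E = \frac{585}{4}$ ($E = - \frac{519}{4} + 23 \cdot 12 = - \frac{519}{4} + 276 = \frac{585}{4} \approx 146.25$)
$T = -44196$ ($T = \left(-174\right) 254 = -44196$)
$\left(E - 288725\right) + T = \left(\frac{585}{4} - 288725\right) - 44196 = - \frac{1154315}{4} - 44196 = - \frac{1331099}{4}$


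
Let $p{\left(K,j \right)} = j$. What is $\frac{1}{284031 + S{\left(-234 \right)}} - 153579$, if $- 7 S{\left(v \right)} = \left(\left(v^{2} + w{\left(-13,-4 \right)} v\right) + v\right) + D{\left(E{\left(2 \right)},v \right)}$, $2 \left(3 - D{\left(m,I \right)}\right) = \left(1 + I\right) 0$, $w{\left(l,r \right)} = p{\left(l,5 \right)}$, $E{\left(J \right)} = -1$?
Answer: $- \frac{297154171091}{1934862} \approx -1.5358 \cdot 10^{5}$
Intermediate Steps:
$w{\left(l,r \right)} = 5$
$D{\left(m,I \right)} = 3$ ($D{\left(m,I \right)} = 3 - \frac{\left(1 + I\right) 0}{2} = 3 - 0 = 3 + 0 = 3$)
$S{\left(v \right)} = - \frac{3}{7} - \frac{6 v}{7} - \frac{v^{2}}{7}$ ($S{\left(v \right)} = - \frac{\left(\left(v^{2} + 5 v\right) + v\right) + 3}{7} = - \frac{\left(v^{2} + 6 v\right) + 3}{7} = - \frac{3 + v^{2} + 6 v}{7} = - \frac{3}{7} - \frac{6 v}{7} - \frac{v^{2}}{7}$)
$\frac{1}{284031 + S{\left(-234 \right)}} - 153579 = \frac{1}{284031 - \left(- \frac{1401}{7} + \frac{54756}{7}\right)} - 153579 = \frac{1}{284031 - \frac{53355}{7}} - 153579 = \frac{1}{\frac{1934862}{7}} - 153579 = \frac{7}{1934862} - 153579 = - \frac{297154171091}{1934862}$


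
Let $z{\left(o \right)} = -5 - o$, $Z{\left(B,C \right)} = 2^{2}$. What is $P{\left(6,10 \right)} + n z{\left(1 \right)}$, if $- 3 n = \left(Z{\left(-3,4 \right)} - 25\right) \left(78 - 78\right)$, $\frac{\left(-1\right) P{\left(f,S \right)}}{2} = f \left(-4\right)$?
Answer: $48$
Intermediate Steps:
$Z{\left(B,C \right)} = 4$
$P{\left(f,S \right)} = 8 f$ ($P{\left(f,S \right)} = - 2 f \left(-4\right) = - 2 \left(- 4 f\right) = 8 f$)
$n = 0$ ($n = - \frac{\left(4 - 25\right) \left(78 - 78\right)}{3} = - \frac{\left(-21\right) 0}{3} = \left(- \frac{1}{3}\right) 0 = 0$)
$P{\left(6,10 \right)} + n z{\left(1 \right)} = 8 \cdot 6 + 0 \left(-5 - 1\right) = 48 + 0 \left(-5 - 1\right) = 48 + 0 \left(-6\right) = 48 + 0 = 48$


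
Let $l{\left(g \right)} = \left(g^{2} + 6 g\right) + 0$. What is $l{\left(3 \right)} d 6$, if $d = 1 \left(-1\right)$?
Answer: $-162$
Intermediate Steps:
$l{\left(g \right)} = g^{2} + 6 g$
$d = -1$
$l{\left(3 \right)} d 6 = 3 \left(6 + 3\right) \left(-1\right) 6 = 3 \cdot 9 \left(-1\right) 6 = 27 \left(-1\right) 6 = \left(-27\right) 6 = -162$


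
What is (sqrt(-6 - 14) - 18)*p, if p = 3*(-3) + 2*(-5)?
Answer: 342 - 38*I*sqrt(5) ≈ 342.0 - 84.971*I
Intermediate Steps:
p = -19 (p = -9 - 10 = -19)
(sqrt(-6 - 14) - 18)*p = (sqrt(-6 - 14) - 18)*(-19) = (sqrt(-20) - 18)*(-19) = (2*I*sqrt(5) - 18)*(-19) = (-18 + 2*I*sqrt(5))*(-19) = 342 - 38*I*sqrt(5)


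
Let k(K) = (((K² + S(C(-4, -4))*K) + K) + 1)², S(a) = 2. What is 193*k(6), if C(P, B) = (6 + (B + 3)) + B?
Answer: 583825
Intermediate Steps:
C(P, B) = 9 + 2*B (C(P, B) = (6 + (3 + B)) + B = (9 + B) + B = 9 + 2*B)
k(K) = (1 + K² + 3*K)² (k(K) = (((K² + 2*K) + K) + 1)² = ((K² + 3*K) + 1)² = (1 + K² + 3*K)²)
193*k(6) = 193*(1 + 6² + 3*6)² = 193*(1 + 36 + 18)² = 193*55² = 193*3025 = 583825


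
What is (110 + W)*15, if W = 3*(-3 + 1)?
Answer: 1560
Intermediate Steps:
W = -6 (W = 3*(-2) = -6)
(110 + W)*15 = (110 - 6)*15 = 104*15 = 1560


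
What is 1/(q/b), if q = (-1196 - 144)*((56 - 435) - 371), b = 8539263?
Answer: 2846421/335000 ≈ 8.4968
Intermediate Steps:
q = 1005000 (q = -1340*(-379 - 371) = -1340*(-750) = 1005000)
1/(q/b) = 1/(1005000/8539263) = 1/(1005000*(1/8539263)) = 1/(335000/2846421) = 2846421/335000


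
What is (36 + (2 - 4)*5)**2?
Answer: 676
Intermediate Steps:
(36 + (2 - 4)*5)**2 = (36 - 2*5)**2 = (36 - 10)**2 = 26**2 = 676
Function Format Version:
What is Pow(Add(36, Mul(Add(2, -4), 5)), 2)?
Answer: 676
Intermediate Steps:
Pow(Add(36, Mul(Add(2, -4), 5)), 2) = Pow(Add(36, Mul(-2, 5)), 2) = Pow(Add(36, -10), 2) = Pow(26, 2) = 676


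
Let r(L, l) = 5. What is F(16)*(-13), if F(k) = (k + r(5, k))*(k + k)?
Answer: -8736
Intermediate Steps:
F(k) = 2*k*(5 + k) (F(k) = (k + 5)*(k + k) = (5 + k)*(2*k) = 2*k*(5 + k))
F(16)*(-13) = (2*16*(5 + 16))*(-13) = (2*16*21)*(-13) = 672*(-13) = -8736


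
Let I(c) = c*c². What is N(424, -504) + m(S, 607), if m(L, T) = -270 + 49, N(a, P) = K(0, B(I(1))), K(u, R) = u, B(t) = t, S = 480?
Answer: -221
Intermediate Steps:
I(c) = c³
N(a, P) = 0
m(L, T) = -221
N(424, -504) + m(S, 607) = 0 - 221 = -221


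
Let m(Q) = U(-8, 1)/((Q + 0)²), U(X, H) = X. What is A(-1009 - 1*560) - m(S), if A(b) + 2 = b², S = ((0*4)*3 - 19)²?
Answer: 320818894647/130321 ≈ 2.4618e+6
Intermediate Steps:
S = 361 (S = (0*3 - 19)² = (0 - 19)² = (-19)² = 361)
m(Q) = -8/Q² (m(Q) = -8/(Q + 0)² = -8/Q²)
A(b) = -2 + b²
A(-1009 - 1*560) - m(S) = (-2 + (-1009 - 1*560)²) - (-8)/361² = (-2 + (-1009 - 560)²) - (-8)/130321 = (-2 + (-1569)²) - 1*(-8/130321) = (-2 + 2461761) + 8/130321 = 2461759 + 8/130321 = 320818894647/130321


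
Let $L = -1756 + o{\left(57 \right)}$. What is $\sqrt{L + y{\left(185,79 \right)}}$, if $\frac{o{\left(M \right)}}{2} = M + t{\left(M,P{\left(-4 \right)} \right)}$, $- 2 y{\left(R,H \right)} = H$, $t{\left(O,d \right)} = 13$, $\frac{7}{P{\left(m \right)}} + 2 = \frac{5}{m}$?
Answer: $\frac{i \sqrt{6622}}{2} \approx 40.688 i$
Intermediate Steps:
$P{\left(m \right)} = \frac{7}{-2 + \frac{5}{m}}$
$y{\left(R,H \right)} = - \frac{H}{2}$
$o{\left(M \right)} = 26 + 2 M$ ($o{\left(M \right)} = 2 \left(M + 13\right) = 2 \left(13 + M\right) = 26 + 2 M$)
$L = -1616$ ($L = -1756 + \left(26 + 2 \cdot 57\right) = -1756 + \left(26 + 114\right) = -1756 + 140 = -1616$)
$\sqrt{L + y{\left(185,79 \right)}} = \sqrt{-1616 - \frac{79}{2}} = \sqrt{- \frac{3311}{2}} = \frac{i \sqrt{6622}}{2}$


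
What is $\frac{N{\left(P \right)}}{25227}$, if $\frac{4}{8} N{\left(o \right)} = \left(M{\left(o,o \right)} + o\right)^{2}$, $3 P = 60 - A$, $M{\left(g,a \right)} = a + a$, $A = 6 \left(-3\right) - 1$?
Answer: $\frac{12482}{25227} \approx 0.49479$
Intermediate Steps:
$A = -19$ ($A = -18 - 1 = -19$)
$M{\left(g,a \right)} = 2 a$
$P = \frac{79}{3}$ ($P = \frac{60 - -19}{3} = \frac{60 + 19}{3} = \frac{1}{3} \cdot 79 = \frac{79}{3} \approx 26.333$)
$N{\left(o \right)} = 18 o^{2}$ ($N{\left(o \right)} = 2 \left(2 o + o\right)^{2} = 2 \left(3 o\right)^{2} = 2 \cdot 9 o^{2} = 18 o^{2}$)
$\frac{N{\left(P \right)}}{25227} = \frac{18 \left(\frac{79}{3}\right)^{2}}{25227} = 18 \cdot \frac{6241}{9} \cdot \frac{1}{25227} = 12482 \cdot \frac{1}{25227} = \frac{12482}{25227}$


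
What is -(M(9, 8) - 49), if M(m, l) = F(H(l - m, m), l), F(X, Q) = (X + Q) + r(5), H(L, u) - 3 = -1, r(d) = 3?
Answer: 36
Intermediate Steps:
H(L, u) = 2 (H(L, u) = 3 - 1 = 2)
F(X, Q) = 3 + Q + X (F(X, Q) = (X + Q) + 3 = (Q + X) + 3 = 3 + Q + X)
M(m, l) = 5 + l (M(m, l) = 3 + l + 2 = 5 + l)
-(M(9, 8) - 49) = -((5 + 8) - 49) = -(13 - 49) = -1*(-36) = 36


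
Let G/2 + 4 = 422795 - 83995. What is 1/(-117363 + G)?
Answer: 1/560229 ≈ 1.7850e-6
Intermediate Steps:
G = 677592 (G = -8 + 2*(422795 - 83995) = -8 + 2*338800 = -8 + 677600 = 677592)
1/(-117363 + G) = 1/(-117363 + 677592) = 1/560229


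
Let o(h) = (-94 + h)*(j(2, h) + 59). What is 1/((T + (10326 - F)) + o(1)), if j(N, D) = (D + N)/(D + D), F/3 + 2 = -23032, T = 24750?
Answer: 2/197103 ≈ 1.0147e-5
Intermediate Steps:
F = -69102 (F = -6 + 3*(-23032) = -6 - 69096 = -69102)
j(N, D) = (D + N)/(2*D) (j(N, D) = (D + N)/((2*D)) = (D + N)*(1/(2*D)) = (D + N)/(2*D))
o(h) = (-94 + h)*(59 + (2 + h)/(2*h)) (o(h) = (-94 + h)*((h + 2)/(2*h) + 59) = (-94 + h)*((2 + h)/(2*h) + 59) = (-94 + h)*(59 + (2 + h)/(2*h)))
1/((T + (10326 - F)) + o(1)) = 1/((24750 + (10326 - 1*(-69102))) + (-5592 - 94/1 + (119/2)*1)) = 1/((24750 + (10326 + 69102)) + (-5592 - 94*1 + 119/2)) = 1/((24750 + 79428) + (-5592 - 94 + 119/2)) = 1/(104178 - 11253/2) = 1/(197103/2) = 2/197103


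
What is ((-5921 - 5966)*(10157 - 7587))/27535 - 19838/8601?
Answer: -52660652584/47365707 ≈ -1111.8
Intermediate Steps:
((-5921 - 5966)*(10157 - 7587))/27535 - 19838/8601 = -11887*2570*(1/27535) - 19838*1/8601 = -30549590*1/27535 - 19838/8601 = -6109918/5507 - 19838/8601 = -52660652584/47365707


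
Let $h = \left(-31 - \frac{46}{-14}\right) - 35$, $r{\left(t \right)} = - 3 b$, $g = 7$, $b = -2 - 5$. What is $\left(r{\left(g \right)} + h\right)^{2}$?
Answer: $\frac{85264}{49} \approx 1740.1$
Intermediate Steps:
$b = -7$ ($b = -2 - 5 = -7$)
$r{\left(t \right)} = 21$ ($r{\left(t \right)} = \left(-3\right) \left(-7\right) = 21$)
$h = - \frac{439}{7}$ ($h = \left(-31 - - \frac{23}{7}\right) - 35 = \left(-31 + \frac{23}{7}\right) - 35 = - \frac{194}{7} - 35 = - \frac{439}{7} \approx -62.714$)
$\left(r{\left(g \right)} + h\right)^{2} = \left(21 - \frac{439}{7}\right)^{2} = \left(- \frac{292}{7}\right)^{2} = \frac{85264}{49}$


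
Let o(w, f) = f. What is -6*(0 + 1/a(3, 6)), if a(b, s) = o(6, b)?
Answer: -2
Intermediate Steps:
a(b, s) = b
-6*(0 + 1/a(3, 6)) = -6*(0 + 1/3) = -6*(0 + ⅓) = -6*⅓ = -2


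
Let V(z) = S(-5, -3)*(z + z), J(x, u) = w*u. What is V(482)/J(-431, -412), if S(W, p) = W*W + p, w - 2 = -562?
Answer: 2651/28840 ≈ 0.091921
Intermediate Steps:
w = -560 (w = 2 - 562 = -560)
S(W, p) = p + W**2 (S(W, p) = W**2 + p = p + W**2)
J(x, u) = -560*u
V(z) = 44*z (V(z) = (-3 + (-5)**2)*(z + z) = (-3 + 25)*(2*z) = 22*(2*z) = 44*z)
V(482)/J(-431, -412) = (44*482)/((-560*(-412))) = 21208/230720 = 21208*(1/230720) = 2651/28840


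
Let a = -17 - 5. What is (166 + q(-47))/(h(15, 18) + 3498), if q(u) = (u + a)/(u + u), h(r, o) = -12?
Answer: 2239/46812 ≈ 0.047830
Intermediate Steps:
a = -22
q(u) = (-22 + u)/(2*u) (q(u) = (u - 22)/(u + u) = (-22 + u)/((2*u)) = (-22 + u)*(1/(2*u)) = (-22 + u)/(2*u))
(166 + q(-47))/(h(15, 18) + 3498) = (166 + (1/2)*(-22 - 47)/(-47))/(-12 + 3498) = (166 + (1/2)*(-1/47)*(-69))/3486 = (166 + 69/94)*(1/3486) = (15673/94)*(1/3486) = 2239/46812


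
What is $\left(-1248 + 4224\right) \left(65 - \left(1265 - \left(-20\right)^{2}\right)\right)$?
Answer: $-2380800$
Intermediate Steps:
$\left(-1248 + 4224\right) \left(65 - \left(1265 - \left(-20\right)^{2}\right)\right) = 2976 \left(65 + \left(-1265 + 400\right)\right) = 2976 \left(65 - 865\right) = 2976 \left(-800\right) = -2380800$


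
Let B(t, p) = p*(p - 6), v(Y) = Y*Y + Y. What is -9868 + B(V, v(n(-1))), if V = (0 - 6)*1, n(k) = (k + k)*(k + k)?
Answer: -9588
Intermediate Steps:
n(k) = 4*k² (n(k) = (2*k)*(2*k) = 4*k²)
v(Y) = Y + Y² (v(Y) = Y² + Y = Y + Y²)
V = -6 (V = -6*1 = -6)
B(t, p) = p*(-6 + p)
-9868 + B(V, v(n(-1))) = -9868 + ((4*(-1)²)*(1 + 4*(-1)²))*(-6 + (4*(-1)²)*(1 + 4*(-1)²)) = -9868 + ((4*1)*(1 + 4*1))*(-6 + (4*1)*(1 + 4*1)) = -9868 + (4*(1 + 4))*(-6 + 4*(1 + 4)) = -9868 + (4*5)*(-6 + 4*5) = -9868 + 20*(-6 + 20) = -9868 + 20*14 = -9868 + 280 = -9588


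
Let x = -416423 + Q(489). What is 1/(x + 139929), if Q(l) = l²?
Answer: -1/37373 ≈ -2.6757e-5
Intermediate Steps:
x = -177302 (x = -416423 + 489² = -416423 + 239121 = -177302)
1/(x + 139929) = 1/(-177302 + 139929) = 1/(-37373) = -1/37373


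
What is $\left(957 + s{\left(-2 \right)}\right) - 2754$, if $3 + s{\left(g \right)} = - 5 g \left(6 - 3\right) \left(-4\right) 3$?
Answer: $-2160$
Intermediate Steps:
$s{\left(g \right)} = -3 + 180 g$ ($s{\left(g \right)} = -3 + - 5 g \left(6 - 3\right) \left(-4\right) 3 = -3 + - 5 g 3 \left(-4\right) 3 = -3 + - 5 \cdot 3 g \left(-4\right) 3 = -3 + - 15 g \left(-4\right) 3 = -3 + 60 g 3 = -3 + 180 g$)
$\left(957 + s{\left(-2 \right)}\right) - 2754 = \left(957 + \left(-3 + 180 \left(-2\right)\right)\right) - 2754 = \left(957 - 363\right) - 2754 = 594 - 2754 = -2160$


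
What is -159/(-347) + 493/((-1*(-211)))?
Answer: 204620/73217 ≈ 2.7947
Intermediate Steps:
-159/(-347) + 493/((-1*(-211))) = -159*(-1/347) + 493/211 = 159/347 + 493*(1/211) = 159/347 + 493/211 = 204620/73217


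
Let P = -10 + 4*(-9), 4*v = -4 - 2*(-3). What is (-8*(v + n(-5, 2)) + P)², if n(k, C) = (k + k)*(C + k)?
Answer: 84100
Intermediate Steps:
v = ½ (v = (-4 - 2*(-3))/4 = (-4 + 6)/4 = (¼)*2 = ½ ≈ 0.50000)
n(k, C) = 2*k*(C + k) (n(k, C) = (2*k)*(C + k) = 2*k*(C + k))
P = -46 (P = -10 - 36 = -46)
(-8*(v + n(-5, 2)) + P)² = (-8*(½ + 2*(-5)*(2 - 5)) - 46)² = (-8*(½ + 2*(-5)*(-3)) - 46)² = (-8*(½ + 30) - 46)² = (-8*61/2 - 46)² = (-244 - 46)² = (-290)² = 84100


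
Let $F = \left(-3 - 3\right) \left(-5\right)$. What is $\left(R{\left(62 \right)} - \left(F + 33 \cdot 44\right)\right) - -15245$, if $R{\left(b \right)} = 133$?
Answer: $13896$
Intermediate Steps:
$F = 30$ ($F = \left(-6\right) \left(-5\right) = 30$)
$\left(R{\left(62 \right)} - \left(F + 33 \cdot 44\right)\right) - -15245 = \left(133 - \left(30 + 33 \cdot 44\right)\right) - -15245 = \left(133 - \left(30 + 1452\right)\right) + 15245 = \left(133 - 1482\right) + 15245 = -1349 + 15245 = 13896$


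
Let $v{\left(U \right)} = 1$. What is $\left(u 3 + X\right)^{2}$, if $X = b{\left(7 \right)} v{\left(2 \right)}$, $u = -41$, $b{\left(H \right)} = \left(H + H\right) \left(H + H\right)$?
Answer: $5329$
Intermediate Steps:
$b{\left(H \right)} = 4 H^{2}$ ($b{\left(H \right)} = 2 H 2 H = 4 H^{2}$)
$X = 196$ ($X = 4 \cdot 7^{2} \cdot 1 = 4 \cdot 49 \cdot 1 = 196 \cdot 1 = 196$)
$\left(u 3 + X\right)^{2} = \left(\left(-41\right) 3 + 196\right)^{2} = \left(-123 + 196\right)^{2} = 73^{2} = 5329$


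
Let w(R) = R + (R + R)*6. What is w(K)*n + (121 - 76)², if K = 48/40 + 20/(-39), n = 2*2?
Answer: 30911/15 ≈ 2060.7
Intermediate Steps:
n = 4
K = 134/195 (K = 48*(1/40) + 20*(-1/39) = 6/5 - 20/39 = 134/195 ≈ 0.68718)
w(R) = 13*R (w(R) = R + (2*R)*6 = R + 12*R = 13*R)
w(K)*n + (121 - 76)² = (13*(134/195))*4 + (121 - 76)² = (134/15)*4 + 45² = 536/15 + 2025 = 30911/15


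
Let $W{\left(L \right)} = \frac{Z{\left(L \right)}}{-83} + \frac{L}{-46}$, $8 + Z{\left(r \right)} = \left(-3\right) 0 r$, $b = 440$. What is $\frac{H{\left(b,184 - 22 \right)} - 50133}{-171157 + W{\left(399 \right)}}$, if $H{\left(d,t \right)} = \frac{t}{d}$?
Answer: $\frac{7018234237}{23962039750} \approx 0.29289$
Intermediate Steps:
$Z{\left(r \right)} = -8$ ($Z{\left(r \right)} = -8 + \left(-3\right) 0 r = -8 + 0 r = -8 + 0 = -8$)
$W{\left(L \right)} = \frac{8}{83} - \frac{L}{46}$ ($W{\left(L \right)} = - \frac{8}{-83} + \frac{L}{-46} = \left(-8\right) \left(- \frac{1}{83}\right) + L \left(- \frac{1}{46}\right) = \frac{8}{83} - \frac{L}{46}$)
$\frac{H{\left(b,184 - 22 \right)} - 50133}{-171157 + W{\left(399 \right)}} = \frac{\frac{184 - 22}{440} - 50133}{-171157 + \left(\frac{8}{83} - \frac{399}{46}\right)} = \frac{\left(184 - 22\right) \frac{1}{440} - 50133}{-171157 + \left(\frac{8}{83} - \frac{399}{46}\right)} = \frac{162 \cdot \frac{1}{440} - 50133}{-171157 - \frac{32749}{3818}} = \frac{\frac{81}{220} - 50133}{- \frac{653510175}{3818}} = \left(- \frac{11029179}{220}\right) \left(- \frac{3818}{653510175}\right) = \frac{7018234237}{23962039750}$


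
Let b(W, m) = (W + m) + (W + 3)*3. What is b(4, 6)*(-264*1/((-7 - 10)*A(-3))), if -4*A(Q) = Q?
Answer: 10912/17 ≈ 641.88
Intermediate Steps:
A(Q) = -Q/4
b(W, m) = 9 + m + 4*W (b(W, m) = (W + m) + (3 + W)*3 = (W + m) + (9 + 3*W) = 9 + m + 4*W)
b(4, 6)*(-264*1/((-7 - 10)*A(-3))) = (9 + 6 + 4*4)*(-264*4/(3*(-7 - 10))) = (9 + 6 + 16)*(-264/((¾)*(-17))) = 31*(-264/(-51/4)) = 31*(-264*(-4/51)) = 31*(352/17) = 10912/17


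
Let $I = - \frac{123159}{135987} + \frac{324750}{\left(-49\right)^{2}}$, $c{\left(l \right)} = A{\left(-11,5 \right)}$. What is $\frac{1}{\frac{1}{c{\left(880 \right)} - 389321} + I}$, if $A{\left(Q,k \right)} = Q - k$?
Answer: $\frac{42373464752073}{5692895042753560} \approx 0.0074432$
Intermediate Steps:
$c{\left(l \right)} = -16$ ($c{\left(l \right)} = -11 - 5 = -16$)
$I = \frac{14622024497}{108834929}$ ($I = \left(-123159\right) \frac{1}{135987} + \frac{324750}{2401} = - \frac{41053}{45329} + 324750 \cdot \frac{1}{2401} = - \frac{41053}{45329} + \frac{324750}{2401} = \frac{14622024497}{108834929} \approx 134.35$)
$\frac{1}{\frac{1}{c{\left(880 \right)} - 389321} + I} = \frac{1}{\frac{1}{-16 - 389321} + \frac{14622024497}{108834929}} = \frac{1}{\frac{1}{-389337} + \frac{14622024497}{108834929}} = \frac{1}{- \frac{1}{389337} + \frac{14622024497}{108834929}} = \frac{1}{\frac{5692895042753560}{42373464752073}} = \frac{42373464752073}{5692895042753560}$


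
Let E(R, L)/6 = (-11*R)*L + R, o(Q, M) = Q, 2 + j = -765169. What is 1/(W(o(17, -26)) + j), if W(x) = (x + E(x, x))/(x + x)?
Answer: -2/1531457 ≈ -1.3059e-6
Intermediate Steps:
j = -765171 (j = -2 - 765169 = -765171)
E(R, L) = 6*R - 66*L*R (E(R, L) = 6*((-11*R)*L + R) = 6*(-11*L*R + R) = 6*(R - 11*L*R) = 6*R - 66*L*R)
W(x) = (x + 6*x*(1 - 11*x))/(2*x) (W(x) = (x + 6*x*(1 - 11*x))/(x + x) = (x + 6*x*(1 - 11*x))/((2*x)) = (x + 6*x*(1 - 11*x))*(1/(2*x)) = (x + 6*x*(1 - 11*x))/(2*x))
1/(W(o(17, -26)) + j) = 1/((7/2 - 33*17) - 765171) = 1/((7/2 - 561) - 765171) = 1/(-1115/2 - 765171) = 1/(-1531457/2) = -2/1531457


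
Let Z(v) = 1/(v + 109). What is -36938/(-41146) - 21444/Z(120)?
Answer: -101027318879/20573 ≈ -4.9107e+6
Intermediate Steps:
Z(v) = 1/(109 + v)
-36938/(-41146) - 21444/Z(120) = -36938/(-41146) - 21444/(1/(109 + 120)) = -36938*(-1/41146) - 21444/(1/229) = 18469/20573 - 21444/1/229 = 18469/20573 - 21444*229 = 18469/20573 - 4910676 = -101027318879/20573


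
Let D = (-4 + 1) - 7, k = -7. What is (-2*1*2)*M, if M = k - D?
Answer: -12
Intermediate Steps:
D = -10 (D = -3 - 7 = -10)
M = 3 (M = -7 - 1*(-10) = -7 + 10 = 3)
(-2*1*2)*M = (-2*1*2)*3 = -2*2*3 = -4*3 = -12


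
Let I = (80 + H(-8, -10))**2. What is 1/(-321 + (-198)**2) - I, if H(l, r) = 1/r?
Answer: -24822945983/3888300 ≈ -6384.0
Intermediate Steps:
I = 638401/100 (I = (80 + 1/(-10))**2 = (80 - 1/10)**2 = (799/10)**2 = 638401/100 ≈ 6384.0)
1/(-321 + (-198)**2) - I = 1/(-321 + (-198)**2) - 1*638401/100 = 1/(-321 + 39204) - 638401/100 = 1/38883 - 638401/100 = -24822945983/3888300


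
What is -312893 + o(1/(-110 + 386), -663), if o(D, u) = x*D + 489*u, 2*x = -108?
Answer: -29306609/46 ≈ -6.3710e+5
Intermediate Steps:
x = -54 (x = (½)*(-108) = -54)
o(D, u) = -54*D + 489*u
-312893 + o(1/(-110 + 386), -663) = -312893 + (-54/(-110 + 386) + 489*(-663)) = -312893 + (-54/276 - 324207) = -312893 + (-54*1/276 - 324207) = -312893 + (-9/46 - 324207) = -312893 - 14913531/46 = -29306609/46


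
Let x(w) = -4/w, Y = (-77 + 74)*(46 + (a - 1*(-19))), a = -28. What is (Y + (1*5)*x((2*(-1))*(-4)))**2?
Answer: 51529/4 ≈ 12882.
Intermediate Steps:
Y = -111 (Y = (-77 + 74)*(46 + (-28 - 1*(-19))) = -3*(46 + (-28 + 19)) = -3*(46 - 9) = -3*37 = -111)
(Y + (1*5)*x((2*(-1))*(-4)))**2 = (-111 + (1*5)*(-4/((2*(-1))*(-4))))**2 = (-111 + 5*(-4/((-2*(-4)))))**2 = (-111 + 5*(-4/8))**2 = (-111 + 5*(-4*1/8))**2 = (-111 + 5*(-1/2))**2 = (-111 - 5/2)**2 = (-227/2)**2 = 51529/4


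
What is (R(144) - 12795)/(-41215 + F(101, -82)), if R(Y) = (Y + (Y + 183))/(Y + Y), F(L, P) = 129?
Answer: 1228163/3944256 ≈ 0.31138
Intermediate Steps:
R(Y) = (183 + 2*Y)/(2*Y) (R(Y) = (Y + (183 + Y))/((2*Y)) = (183 + 2*Y)*(1/(2*Y)) = (183 + 2*Y)/(2*Y))
(R(144) - 12795)/(-41215 + F(101, -82)) = ((183/2 + 144)/144 - 12795)/(-41215 + 129) = ((1/144)*(471/2) - 12795)/(-41086) = (157/96 - 12795)*(-1/41086) = -1228163/96*(-1/41086) = 1228163/3944256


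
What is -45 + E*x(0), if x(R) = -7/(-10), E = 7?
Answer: -401/10 ≈ -40.100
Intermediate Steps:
x(R) = 7/10 (x(R) = -7*(-⅒) = 7/10)
-45 + E*x(0) = -45 + 7*(7/10) = -45 + 49/10 = -401/10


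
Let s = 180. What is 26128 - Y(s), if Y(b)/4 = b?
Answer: 25408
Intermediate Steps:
Y(b) = 4*b
26128 - Y(s) = 26128 - 4*180 = 26128 - 1*720 = 26128 - 720 = 25408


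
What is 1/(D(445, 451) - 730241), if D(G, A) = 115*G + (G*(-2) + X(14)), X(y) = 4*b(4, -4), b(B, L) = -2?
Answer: -1/679964 ≈ -1.4707e-6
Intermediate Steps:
X(y) = -8 (X(y) = 4*(-2) = -8)
D(G, A) = -8 + 113*G (D(G, A) = 115*G + (G*(-2) - 8) = 115*G + (-2*G - 8) = 115*G + (-8 - 2*G) = -8 + 113*G)
1/(D(445, 451) - 730241) = 1/((-8 + 113*445) - 730241) = 1/((-8 + 50285) - 730241) = 1/(50277 - 730241) = 1/(-679964) = -1/679964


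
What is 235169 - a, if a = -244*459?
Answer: 347165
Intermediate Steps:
a = -111996
235169 - a = 235169 - 1*(-111996) = 235169 + 111996 = 347165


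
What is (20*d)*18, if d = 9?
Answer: 3240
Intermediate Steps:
(20*d)*18 = (20*9)*18 = 180*18 = 3240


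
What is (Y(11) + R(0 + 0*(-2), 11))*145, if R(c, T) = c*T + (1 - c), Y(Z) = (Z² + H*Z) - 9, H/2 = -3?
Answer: 6815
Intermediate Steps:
H = -6 (H = 2*(-3) = -6)
Y(Z) = -9 + Z² - 6*Z (Y(Z) = (Z² - 6*Z) - 9 = -9 + Z² - 6*Z)
R(c, T) = 1 - c + T*c (R(c, T) = T*c + (1 - c) = 1 - c + T*c)
(Y(11) + R(0 + 0*(-2), 11))*145 = ((-9 + 11² - 6*11) + (1 - (0 + 0*(-2)) + 11*(0 + 0*(-2))))*145 = ((-9 + 121 - 66) + (1 - (0 + 0) + 11*(0 + 0)))*145 = (46 + (1 - 1*0 + 11*0))*145 = (46 + (1 + 0 + 0))*145 = (46 + 1)*145 = 47*145 = 6815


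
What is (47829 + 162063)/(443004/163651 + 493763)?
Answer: 34349035692/80805251717 ≈ 0.42508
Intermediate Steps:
(47829 + 162063)/(443004/163651 + 493763) = 209892/(443004*(1/163651) + 493763) = 209892/(443004/163651 + 493763) = 209892/(80805251717/163651) = 209892*(163651/80805251717) = 34349035692/80805251717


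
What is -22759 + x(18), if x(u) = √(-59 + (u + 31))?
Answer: -22759 + I*√10 ≈ -22759.0 + 3.1623*I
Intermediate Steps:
x(u) = √(-28 + u) (x(u) = √(-59 + (31 + u)) = √(-28 + u))
-22759 + x(18) = -22759 + √(-28 + 18) = -22759 + √(-10) = -22759 + I*√10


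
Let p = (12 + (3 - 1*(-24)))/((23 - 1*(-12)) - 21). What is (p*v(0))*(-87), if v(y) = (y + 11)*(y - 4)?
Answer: 74646/7 ≈ 10664.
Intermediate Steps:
v(y) = (-4 + y)*(11 + y) (v(y) = (11 + y)*(-4 + y) = (-4 + y)*(11 + y))
p = 39/14 (p = (12 + (3 + 24))/((23 + 12) - 21) = (12 + 27)/(35 - 21) = 39/14 ≈ 2.7857)
(p*v(0))*(-87) = (39*(-44 + 0² + 7*0)/14)*(-87) = (39*(-44 + 0 + 0)/14)*(-87) = ((39/14)*(-44))*(-87) = -858/7*(-87) = 74646/7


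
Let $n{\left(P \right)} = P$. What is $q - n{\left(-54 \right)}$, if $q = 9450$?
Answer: $9504$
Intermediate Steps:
$q - n{\left(-54 \right)} = 9450 - -54 = 9450 + 54 = 9504$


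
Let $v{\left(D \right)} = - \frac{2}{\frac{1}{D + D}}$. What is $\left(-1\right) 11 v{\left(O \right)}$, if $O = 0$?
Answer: $0$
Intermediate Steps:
$v{\left(D \right)} = - 4 D$ ($v{\left(D \right)} = - \frac{2}{\frac{1}{2 D}} = - \frac{2}{\frac{1}{2} \frac{1}{D}} = - 2 \cdot 2 D = - 4 D$)
$\left(-1\right) 11 v{\left(O \right)} = \left(-1\right) 11 \left(\left(-4\right) 0\right) = \left(-11\right) 0 = 0$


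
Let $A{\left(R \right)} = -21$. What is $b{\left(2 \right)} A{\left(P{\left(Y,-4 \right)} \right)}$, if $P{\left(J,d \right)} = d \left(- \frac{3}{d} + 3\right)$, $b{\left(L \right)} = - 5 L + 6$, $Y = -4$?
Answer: $84$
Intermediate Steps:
$b{\left(L \right)} = 6 - 5 L$
$P{\left(J,d \right)} = d \left(3 - \frac{3}{d}\right)$
$b{\left(2 \right)} A{\left(P{\left(Y,-4 \right)} \right)} = \left(6 - 10\right) \left(-21\right) = \left(-4\right) \left(-21\right) = 84$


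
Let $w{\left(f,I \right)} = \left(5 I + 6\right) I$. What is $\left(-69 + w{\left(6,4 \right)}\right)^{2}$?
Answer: $1225$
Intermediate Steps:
$w{\left(f,I \right)} = I \left(6 + 5 I\right)$ ($w{\left(f,I \right)} = \left(6 + 5 I\right) I = I \left(6 + 5 I\right)$)
$\left(-69 + w{\left(6,4 \right)}\right)^{2} = \left(-69 + 4 \left(6 + 5 \cdot 4\right)\right)^{2} = \left(-69 + 4 \left(6 + 20\right)\right)^{2} = \left(-69 + 4 \cdot 26\right)^{2} = \left(-69 + 104\right)^{2} = 35^{2} = 1225$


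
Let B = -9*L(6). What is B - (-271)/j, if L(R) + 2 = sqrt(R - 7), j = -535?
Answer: 9359/535 - 9*I ≈ 17.493 - 9.0*I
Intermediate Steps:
L(R) = -2 + sqrt(-7 + R) (L(R) = -2 + sqrt(R - 7) = -2 + sqrt(-7 + R))
B = 18 - 9*I (B = -9*(-2 + sqrt(-7 + 6)) = -9*(-2 + sqrt(-1)) = -9*(-2 + I) = 18 - 9*I ≈ 18.0 - 9.0*I)
B - (-271)/j = (18 - 9*I) - (-271)/(-535) = (18 - 9*I) - (-271)*(-1)/535 = (18 - 9*I) - 1*271/535 = (18 - 9*I) - 271/535 = 9359/535 - 9*I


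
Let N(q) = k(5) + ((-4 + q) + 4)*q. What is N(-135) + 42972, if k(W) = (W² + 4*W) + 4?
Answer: 61246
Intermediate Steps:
k(W) = 4 + W² + 4*W
N(q) = 49 + q² (N(q) = (4 + 5² + 4*5) + ((-4 + q) + 4)*q = (4 + 25 + 20) + q*q = 49 + q²)
N(-135) + 42972 = (49 + (-135)²) + 42972 = (49 + 18225) + 42972 = 18274 + 42972 = 61246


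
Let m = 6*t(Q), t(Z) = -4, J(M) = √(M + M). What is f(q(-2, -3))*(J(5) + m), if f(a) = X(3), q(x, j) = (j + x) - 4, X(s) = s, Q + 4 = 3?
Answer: -72 + 3*√10 ≈ -62.513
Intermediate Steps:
Q = -1 (Q = -4 + 3 = -1)
q(x, j) = -4 + j + x
J(M) = √2*√M (J(M) = √(2*M) = √2*√M)
f(a) = 3
m = -24 (m = 6*(-4) = -24)
f(q(-2, -3))*(J(5) + m) = 3*(√2*√5 - 24) = 3*(√10 - 24) = 3*(-24 + √10) = -72 + 3*√10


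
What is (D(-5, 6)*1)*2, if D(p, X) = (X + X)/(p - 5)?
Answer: -12/5 ≈ -2.4000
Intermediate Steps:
D(p, X) = 2*X/(-5 + p) (D(p, X) = (2*X)/(-5 + p) = 2*X/(-5 + p))
(D(-5, 6)*1)*2 = ((2*6/(-5 - 5))*1)*2 = ((2*6/(-10))*1)*2 = ((2*6*(-⅒))*1)*2 = -6/5*1*2 = -6/5*2 = -12/5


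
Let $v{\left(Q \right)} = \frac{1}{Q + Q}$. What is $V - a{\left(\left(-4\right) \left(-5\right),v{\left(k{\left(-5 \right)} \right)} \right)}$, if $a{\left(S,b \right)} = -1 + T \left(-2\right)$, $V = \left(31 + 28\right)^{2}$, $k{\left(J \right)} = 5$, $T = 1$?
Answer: $3484$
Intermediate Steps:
$v{\left(Q \right)} = \frac{1}{2 Q}$
$V = 3481$ ($V = 59^{2} = 3481$)
$a{\left(S,b \right)} = -3$ ($a{\left(S,b \right)} = -1 + 1 \left(-2\right) = -1 - 2 = -3$)
$V - a{\left(\left(-4\right) \left(-5\right),v{\left(k{\left(-5 \right)} \right)} \right)} = 3481 - -3 = 3481 + 3 = 3484$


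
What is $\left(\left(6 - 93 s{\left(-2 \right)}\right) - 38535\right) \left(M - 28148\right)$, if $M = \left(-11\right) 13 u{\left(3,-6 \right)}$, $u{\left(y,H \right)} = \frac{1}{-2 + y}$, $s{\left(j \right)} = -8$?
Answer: $1068975435$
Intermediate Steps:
$M = -143$ ($M = \frac{\left(-11\right) 13}{-2 + 3} = - \frac{143}{1} = \left(-143\right) 1 = -143$)
$\left(\left(6 - 93 s{\left(-2 \right)}\right) - 38535\right) \left(M - 28148\right) = \left(\left(6 - -744\right) - 38535\right) \left(-143 - 28148\right) = \left(\left(6 + 744\right) - 38535\right) \left(-28291\right) = \left(750 - 38535\right) \left(-28291\right) = \left(-37785\right) \left(-28291\right) = 1068975435$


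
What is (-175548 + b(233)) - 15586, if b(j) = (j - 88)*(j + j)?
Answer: -123564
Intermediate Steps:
b(j) = 2*j*(-88 + j) (b(j) = (-88 + j)*(2*j) = 2*j*(-88 + j))
(-175548 + b(233)) - 15586 = (-175548 + 2*233*(-88 + 233)) - 15586 = (-175548 + 2*233*145) - 15586 = (-175548 + 67570) - 15586 = -107978 - 15586 = -123564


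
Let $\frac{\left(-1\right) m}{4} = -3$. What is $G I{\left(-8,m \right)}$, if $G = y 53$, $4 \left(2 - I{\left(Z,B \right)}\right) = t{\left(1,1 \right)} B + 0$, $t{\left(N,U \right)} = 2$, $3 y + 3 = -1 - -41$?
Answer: $- \frac{7844}{3} \approx -2614.7$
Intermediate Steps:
$y = \frac{37}{3}$ ($y = -1 + \frac{-1 - -41}{3} = -1 + \frac{-1 + 41}{3} = -1 + \frac{1}{3} \cdot 40 = -1 + \frac{40}{3} = \frac{37}{3} \approx 12.333$)
$m = 12$ ($m = \left(-4\right) \left(-3\right) = 12$)
$I{\left(Z,B \right)} = 2 - \frac{B}{2}$ ($I{\left(Z,B \right)} = 2 - \frac{2 B + 0}{4} = 2 - \frac{2 B}{4} = 2 - \frac{B}{2}$)
$G = \frac{1961}{3}$ ($G = \frac{37}{3} \cdot 53 = \frac{1961}{3} \approx 653.67$)
$G I{\left(-8,m \right)} = \frac{1961 \left(2 - 6\right)}{3} = \frac{1961}{3} \left(-4\right) = - \frac{7844}{3}$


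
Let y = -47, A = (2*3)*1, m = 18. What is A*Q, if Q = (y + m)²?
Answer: 5046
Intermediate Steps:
A = 6 (A = 6*1 = 6)
Q = 841 (Q = (-47 + 18)² = (-29)² = 841)
A*Q = 6*841 = 5046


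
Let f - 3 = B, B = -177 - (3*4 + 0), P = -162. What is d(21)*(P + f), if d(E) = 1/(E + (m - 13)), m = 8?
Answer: -87/4 ≈ -21.750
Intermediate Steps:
d(E) = 1/(-5 + E) (d(E) = 1/(E + (8 - 13)) = 1/(E - 5) = 1/(-5 + E))
B = -189 (B = -177 - (12 + 0) = -177 - 1*12 = -177 - 12 = -189)
f = -186 (f = 3 - 189 = -186)
d(21)*(P + f) = (-162 - 186)/(-5 + 21) = -348/16 = (1/16)*(-348) = -87/4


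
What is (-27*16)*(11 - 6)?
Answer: -2160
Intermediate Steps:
(-27*16)*(11 - 6) = -27*16*5 = -432*5 = -2160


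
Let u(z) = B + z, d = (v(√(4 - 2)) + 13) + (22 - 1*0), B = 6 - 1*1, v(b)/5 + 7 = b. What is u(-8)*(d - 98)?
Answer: 294 - 15*√2 ≈ 272.79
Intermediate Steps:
v(b) = -35 + 5*b
B = 5 (B = 6 - 1 = 5)
d = 5*√2 (d = ((-35 + 5*√(4 - 2)) + 13) + (22 - 1*0) = ((-35 + 5*√2) + 13) + (22 + 0) = (-22 + 5*√2) + 22 = 5*√2 ≈ 7.0711)
u(z) = 5 + z
u(-8)*(d - 98) = (5 - 8)*(5*√2 - 98) = -3*(-98 + 5*√2) = 294 - 15*√2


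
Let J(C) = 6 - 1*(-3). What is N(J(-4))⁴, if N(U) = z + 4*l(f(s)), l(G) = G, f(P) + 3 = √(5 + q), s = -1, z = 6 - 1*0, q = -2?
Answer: 13968 - 8064*√3 ≈ 0.74229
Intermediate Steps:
z = 6 (z = 6 + 0 = 6)
f(P) = -3 + √3 (f(P) = -3 + √(5 - 2) = -3 + √3)
J(C) = 9 (J(C) = 6 + 3 = 9)
N(U) = -6 + 4*√3 (N(U) = 6 + 4*(-3 + √3) = 6 + (-12 + 4*√3) = -6 + 4*√3)
N(J(-4))⁴ = (-6 + 4*√3)⁴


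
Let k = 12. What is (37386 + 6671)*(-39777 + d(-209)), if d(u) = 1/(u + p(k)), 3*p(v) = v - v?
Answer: -366263199458/209 ≈ -1.7525e+9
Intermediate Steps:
p(v) = 0 (p(v) = (v - v)/3 = (⅓)*0 = 0)
d(u) = 1/u (d(u) = 1/(u + 0) = 1/u)
(37386 + 6671)*(-39777 + d(-209)) = (37386 + 6671)*(-39777 + 1/(-209)) = 44057*(-39777 - 1/209) = 44057*(-8313394/209) = -366263199458/209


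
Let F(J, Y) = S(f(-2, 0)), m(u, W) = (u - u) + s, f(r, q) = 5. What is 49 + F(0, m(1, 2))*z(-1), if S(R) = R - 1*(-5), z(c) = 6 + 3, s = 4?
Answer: 139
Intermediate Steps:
z(c) = 9
S(R) = 5 + R (S(R) = R + 5 = 5 + R)
m(u, W) = 4 (m(u, W) = (u - u) + 4 = 0 + 4 = 4)
F(J, Y) = 10 (F(J, Y) = 5 + 5 = 10)
49 + F(0, m(1, 2))*z(-1) = 49 + 10*9 = 49 + 90 = 139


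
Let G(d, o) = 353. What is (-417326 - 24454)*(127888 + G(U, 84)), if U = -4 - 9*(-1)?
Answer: -56654308980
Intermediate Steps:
U = 5 (U = -4 + 9 = 5)
(-417326 - 24454)*(127888 + G(U, 84)) = (-417326 - 24454)*(127888 + 353) = -441780*128241 = -56654308980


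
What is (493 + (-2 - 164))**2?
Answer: 106929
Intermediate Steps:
(493 + (-2 - 164))**2 = (493 - 166)**2 = 327**2 = 106929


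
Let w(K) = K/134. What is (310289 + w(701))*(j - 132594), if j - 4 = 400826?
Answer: 5576549590386/67 ≈ 8.3232e+10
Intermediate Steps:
j = 400830 (j = 4 + 400826 = 400830)
w(K) = K/134 (w(K) = K*(1/134) = K/134)
(310289 + w(701))*(j - 132594) = (310289 + (1/134)*701)*(400830 - 132594) = (310289 + 701/134)*268236 = (41579427/134)*268236 = 5576549590386/67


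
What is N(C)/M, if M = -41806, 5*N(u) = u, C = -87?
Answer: 87/209030 ≈ 0.00041621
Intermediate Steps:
N(u) = u/5
N(C)/M = ((⅕)*(-87))/(-41806) = -87/5*(-1/41806) = 87/209030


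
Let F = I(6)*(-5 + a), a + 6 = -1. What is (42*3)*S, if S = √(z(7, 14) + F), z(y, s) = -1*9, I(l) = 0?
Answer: 378*I ≈ 378.0*I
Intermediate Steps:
a = -7 (a = -6 - 1 = -7)
z(y, s) = -9
F = 0 (F = 0*(-5 - 7) = 0*(-12) = 0)
S = 3*I (S = √(-9 + 0) = √(-9) = 3*I ≈ 3.0*I)
(42*3)*S = (42*3)*(3*I) = 126*(3*I) = 378*I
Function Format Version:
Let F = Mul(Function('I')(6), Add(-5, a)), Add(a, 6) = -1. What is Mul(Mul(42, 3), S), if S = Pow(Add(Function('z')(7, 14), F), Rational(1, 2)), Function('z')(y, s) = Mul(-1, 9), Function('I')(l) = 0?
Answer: Mul(378, I) ≈ Mul(378.00, I)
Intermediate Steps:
a = -7 (a = Add(-6, -1) = -7)
Function('z')(y, s) = -9
F = 0 (F = Mul(0, Add(-5, -7)) = Mul(0, -12) = 0)
S = Mul(3, I) (S = Pow(Add(-9, 0), Rational(1, 2)) = Pow(-9, Rational(1, 2)) = Mul(3, I) ≈ Mul(3.0000, I))
Mul(Mul(42, 3), S) = Mul(Mul(42, 3), Mul(3, I)) = Mul(126, Mul(3, I)) = Mul(378, I)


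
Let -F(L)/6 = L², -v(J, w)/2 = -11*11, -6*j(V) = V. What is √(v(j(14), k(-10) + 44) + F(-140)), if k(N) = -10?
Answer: I*√117358 ≈ 342.58*I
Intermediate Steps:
j(V) = -V/6
v(J, w) = 242 (v(J, w) = -(-22)*11 = -2*(-121) = 242)
F(L) = -6*L²
√(v(j(14), k(-10) + 44) + F(-140)) = √(242 - 6*(-140)²) = √(242 - 6*19600) = √(242 - 117600) = √(-117358) = I*√117358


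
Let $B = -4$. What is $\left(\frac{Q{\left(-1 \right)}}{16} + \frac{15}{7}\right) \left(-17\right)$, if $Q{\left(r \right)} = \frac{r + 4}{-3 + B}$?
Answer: $- \frac{4029}{112} \approx -35.973$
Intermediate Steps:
$Q{\left(r \right)} = - \frac{4}{7} - \frac{r}{7}$ ($Q{\left(r \right)} = \frac{r + 4}{-3 - 4} = \frac{4 + r}{-7} = \left(4 + r\right) \left(- \frac{1}{7}\right) = - \frac{4}{7} - \frac{r}{7}$)
$\left(\frac{Q{\left(-1 \right)}}{16} + \frac{15}{7}\right) \left(-17\right) = \left(\frac{- \frac{4}{7} - - \frac{1}{7}}{16} + \frac{15}{7}\right) \left(-17\right) = \left(\left(- \frac{4}{7} + \frac{1}{7}\right) \frac{1}{16} + 15 \cdot \frac{1}{7}\right) \left(-17\right) = \left(\left(- \frac{3}{7}\right) \frac{1}{16} + \frac{15}{7}\right) \left(-17\right) = \left(- \frac{3}{112} + \frac{15}{7}\right) \left(-17\right) = \frac{237}{112} \left(-17\right) = - \frac{4029}{112}$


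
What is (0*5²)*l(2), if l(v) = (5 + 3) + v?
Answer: 0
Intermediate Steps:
l(v) = 8 + v
(0*5²)*l(2) = (0*5²)*(8 + 2) = (0*25)*10 = 0*10 = 0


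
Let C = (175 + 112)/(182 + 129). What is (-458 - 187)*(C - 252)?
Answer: 50364825/311 ≈ 1.6194e+5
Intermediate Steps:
C = 287/311 ≈ 0.92283
(-458 - 187)*(C - 252) = (-458 - 187)*(287/311 - 252) = -645*(-78085/311) = 50364825/311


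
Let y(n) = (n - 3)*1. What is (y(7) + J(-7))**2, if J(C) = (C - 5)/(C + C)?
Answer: 1156/49 ≈ 23.592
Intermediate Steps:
J(C) = (-5 + C)/(2*C) (J(C) = (-5 + C)/((2*C)) = (-5 + C)*(1/(2*C)) = (-5 + C)/(2*C))
y(n) = -3 + n (y(n) = (-3 + n)*1 = -3 + n)
(y(7) + J(-7))**2 = ((-3 + 7) + (1/2)*(-5 - 7)/(-7))**2 = (4 + (1/2)*(-1/7)*(-12))**2 = (4 + 6/7)**2 = (34/7)**2 = 1156/49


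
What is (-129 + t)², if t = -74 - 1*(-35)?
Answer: 28224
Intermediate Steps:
t = -39 (t = -74 + 35 = -39)
(-129 + t)² = (-129 - 39)² = (-168)² = 28224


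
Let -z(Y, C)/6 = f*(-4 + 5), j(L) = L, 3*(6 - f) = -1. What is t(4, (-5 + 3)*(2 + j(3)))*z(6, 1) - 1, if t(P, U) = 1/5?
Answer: -43/5 ≈ -8.6000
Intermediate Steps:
f = 19/3 (f = 6 - ⅓*(-1) = 6 + ⅓ = 19/3 ≈ 6.3333)
t(P, U) = ⅕
z(Y, C) = -38 (z(Y, C) = -38*(-4 + 5) = -38)
t(4, (-5 + 3)*(2 + j(3)))*z(6, 1) - 1 = (⅕)*(-38) - 1 = -38/5 - 1 = -43/5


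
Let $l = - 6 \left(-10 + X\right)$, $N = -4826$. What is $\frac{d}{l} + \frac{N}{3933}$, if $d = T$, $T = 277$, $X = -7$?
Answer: $\frac{10477}{7038} \approx 1.4886$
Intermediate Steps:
$d = 277$
$l = 102$ ($l = - 6 \left(-10 - 7\right) = \left(-6\right) \left(-17\right) = 102$)
$\frac{d}{l} + \frac{N}{3933} = \frac{277}{102} - \frac{4826}{3933} = 277 \cdot \frac{1}{102} - \frac{254}{207} = \frac{277}{102} - \frac{254}{207} = \frac{10477}{7038}$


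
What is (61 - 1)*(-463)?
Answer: -27780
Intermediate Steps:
(61 - 1)*(-463) = 60*(-463) = -27780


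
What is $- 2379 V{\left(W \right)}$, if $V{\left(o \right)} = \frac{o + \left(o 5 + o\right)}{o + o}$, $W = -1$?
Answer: $- \frac{16653}{2} \approx -8326.5$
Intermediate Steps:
$V{\left(o \right)} = \frac{7}{2}$ ($V{\left(o \right)} = \frac{o + \left(5 o + o\right)}{2 o} = \left(o + 6 o\right) \frac{1}{2 o} = 7 o \frac{1}{2 o} = \frac{7}{2}$)
$- 2379 V{\left(W \right)} = \left(-2379\right) \frac{7}{2} = - \frac{16653}{2}$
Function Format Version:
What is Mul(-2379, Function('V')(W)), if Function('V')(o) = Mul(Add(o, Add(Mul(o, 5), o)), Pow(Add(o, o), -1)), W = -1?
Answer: Rational(-16653, 2) ≈ -8326.5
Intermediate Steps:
Function('V')(o) = Rational(7, 2) (Function('V')(o) = Mul(Add(o, Add(Mul(5, o), o)), Pow(Mul(2, o), -1)) = Mul(Add(o, Mul(6, o)), Mul(Rational(1, 2), Pow(o, -1))) = Mul(Mul(7, o), Mul(Rational(1, 2), Pow(o, -1))) = Rational(7, 2))
Mul(-2379, Function('V')(W)) = Mul(-2379, Rational(7, 2)) = Rational(-16653, 2)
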